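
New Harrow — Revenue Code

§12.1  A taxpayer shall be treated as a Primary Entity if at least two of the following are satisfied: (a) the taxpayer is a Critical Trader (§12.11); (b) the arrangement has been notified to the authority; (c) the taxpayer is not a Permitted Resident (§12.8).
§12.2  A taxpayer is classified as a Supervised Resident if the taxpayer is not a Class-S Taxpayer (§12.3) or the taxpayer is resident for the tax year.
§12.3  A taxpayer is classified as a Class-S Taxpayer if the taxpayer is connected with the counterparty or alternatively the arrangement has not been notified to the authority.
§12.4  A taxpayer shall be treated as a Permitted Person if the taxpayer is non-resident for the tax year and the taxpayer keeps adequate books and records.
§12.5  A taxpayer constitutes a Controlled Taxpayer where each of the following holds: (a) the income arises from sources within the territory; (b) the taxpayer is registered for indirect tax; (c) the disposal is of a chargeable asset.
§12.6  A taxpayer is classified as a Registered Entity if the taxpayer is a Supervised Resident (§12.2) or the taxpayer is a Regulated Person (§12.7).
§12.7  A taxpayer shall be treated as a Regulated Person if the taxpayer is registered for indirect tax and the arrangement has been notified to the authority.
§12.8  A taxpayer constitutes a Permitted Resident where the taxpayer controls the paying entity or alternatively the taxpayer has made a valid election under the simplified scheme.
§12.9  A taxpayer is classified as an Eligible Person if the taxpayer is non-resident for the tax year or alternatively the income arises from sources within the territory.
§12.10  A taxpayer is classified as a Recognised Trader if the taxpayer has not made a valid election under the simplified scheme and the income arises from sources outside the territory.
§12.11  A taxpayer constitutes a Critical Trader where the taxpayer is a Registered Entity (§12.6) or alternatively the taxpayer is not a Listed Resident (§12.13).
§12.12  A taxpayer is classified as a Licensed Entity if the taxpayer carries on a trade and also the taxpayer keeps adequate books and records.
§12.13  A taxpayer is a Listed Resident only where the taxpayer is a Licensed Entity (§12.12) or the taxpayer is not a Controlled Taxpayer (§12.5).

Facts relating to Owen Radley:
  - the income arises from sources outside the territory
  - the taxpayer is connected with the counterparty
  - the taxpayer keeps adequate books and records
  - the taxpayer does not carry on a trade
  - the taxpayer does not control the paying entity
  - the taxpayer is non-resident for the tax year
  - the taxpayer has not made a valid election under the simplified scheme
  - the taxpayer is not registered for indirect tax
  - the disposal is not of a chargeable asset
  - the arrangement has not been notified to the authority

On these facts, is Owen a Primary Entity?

Under §12.3: the taxpayer is connected with the counterparty? yes; or the arrangement has not been notified to the authority? yes. So the taxpayer is a Class-S Taxpayer.
Under §12.2: not a Class-S Taxpayer (§12.3)? no; or the taxpayer is resident for the tax year? no. So the taxpayer is not a Supervised Resident.
Under §12.7: the taxpayer is registered for indirect tax? no; and the arrangement has been notified to the authority? no. So the taxpayer is not a Regulated Person.
Under §12.6: Supervised Resident (§12.2)? no; or Regulated Person (§12.7)? no. So the taxpayer is not a Registered Entity.
Under §12.12: the taxpayer carries on a trade? no; and the taxpayer keeps adequate books and records? yes. So the taxpayer is not a Licensed Entity.
Under §12.5: the income arises from sources within the territory? no; and the taxpayer is registered for indirect tax? no; and the disposal is of a chargeable asset? no. So the taxpayer is not a Controlled Taxpayer.
Under §12.13: Licensed Entity (§12.12)? no; or not a Controlled Taxpayer (§12.5)? yes. So the taxpayer is a Listed Resident.
Under §12.11: Registered Entity (§12.6)? no; or not a Listed Resident (§12.13)? no. So the taxpayer is not a Critical Trader.
Under §12.8: the taxpayer controls the paying entity? no; or the taxpayer has made a valid election under the simplified scheme? no. So the taxpayer is not a Permitted Resident.
Under §12.1: Critical Trader (§12.11)? no; the arrangement has been notified to the authority? no; not a Permitted Resident (§12.8)? yes — 1 of 3 hold (need ≥2) → not satisfied.

No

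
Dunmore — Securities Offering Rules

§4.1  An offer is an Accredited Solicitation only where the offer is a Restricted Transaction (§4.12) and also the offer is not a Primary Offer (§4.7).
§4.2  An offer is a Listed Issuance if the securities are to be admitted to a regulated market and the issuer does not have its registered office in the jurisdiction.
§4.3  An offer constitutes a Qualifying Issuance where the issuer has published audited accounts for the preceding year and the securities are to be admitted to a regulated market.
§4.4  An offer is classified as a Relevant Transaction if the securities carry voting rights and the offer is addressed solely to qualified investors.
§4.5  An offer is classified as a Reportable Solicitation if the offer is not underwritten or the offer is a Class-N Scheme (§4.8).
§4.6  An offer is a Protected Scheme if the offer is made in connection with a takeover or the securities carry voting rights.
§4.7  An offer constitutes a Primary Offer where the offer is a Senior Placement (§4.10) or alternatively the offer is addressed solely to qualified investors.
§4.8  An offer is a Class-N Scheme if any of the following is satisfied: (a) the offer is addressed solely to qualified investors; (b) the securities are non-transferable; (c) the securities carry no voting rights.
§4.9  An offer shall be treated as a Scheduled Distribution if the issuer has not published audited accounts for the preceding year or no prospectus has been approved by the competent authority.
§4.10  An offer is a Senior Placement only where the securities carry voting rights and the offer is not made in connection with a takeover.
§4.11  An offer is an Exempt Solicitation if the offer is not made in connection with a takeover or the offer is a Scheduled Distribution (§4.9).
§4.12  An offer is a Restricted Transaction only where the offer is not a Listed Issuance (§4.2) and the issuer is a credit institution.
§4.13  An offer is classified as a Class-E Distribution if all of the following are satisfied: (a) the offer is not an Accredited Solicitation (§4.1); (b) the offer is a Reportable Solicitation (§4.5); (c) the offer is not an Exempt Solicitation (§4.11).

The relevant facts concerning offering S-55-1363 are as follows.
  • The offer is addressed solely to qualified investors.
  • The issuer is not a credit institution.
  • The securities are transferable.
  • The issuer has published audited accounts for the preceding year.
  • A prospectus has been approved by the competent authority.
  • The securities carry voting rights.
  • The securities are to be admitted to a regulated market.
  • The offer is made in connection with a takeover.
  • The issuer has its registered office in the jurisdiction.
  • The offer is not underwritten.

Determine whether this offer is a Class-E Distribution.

§4.2 — Listed Issuance: [the securities are to be admitted to a regulated market? yes] AND [the issuer does not have its registered office in the jurisdiction? no] → not satisfied.
§4.12 — Restricted Transaction: [not a Listed Issuance (§4.2)? yes] AND [the issuer is a credit institution? no] → not satisfied.
§4.10 — Senior Placement: [the securities carry voting rights? yes] AND [the offer is not made in connection with a takeover? no] → not satisfied.
§4.7 — Primary Offer: [Senior Placement (§4.10)? no] OR [the offer is addressed solely to qualified investors? yes] → satisfied.
§4.1 — Accredited Solicitation: [Restricted Transaction (§4.12)? no] AND [not a Primary Offer (§4.7)? no] → not satisfied.
§4.8 — Class-N Scheme: [the offer is addressed solely to qualified investors? yes] OR [the securities are non-transferable? no] OR [the securities carry no voting rights? no] → satisfied.
§4.5 — Reportable Solicitation: [the offer is not underwritten? yes] OR [Class-N Scheme (§4.8)? yes] → satisfied.
§4.9 — Scheduled Distribution: [the issuer has not published audited accounts for the preceding year? no] OR [no prospectus has been approved by the competent authority? no] → not satisfied.
§4.11 — Exempt Solicitation: [the offer is not made in connection with a takeover? no] OR [Scheduled Distribution (§4.9)? no] → not satisfied.
§4.13 — Class-E Distribution: [not an Accredited Solicitation (§4.1)? yes] AND [Reportable Solicitation (§4.5)? yes] AND [not an Exempt Solicitation (§4.11)? yes] → satisfied.

Yes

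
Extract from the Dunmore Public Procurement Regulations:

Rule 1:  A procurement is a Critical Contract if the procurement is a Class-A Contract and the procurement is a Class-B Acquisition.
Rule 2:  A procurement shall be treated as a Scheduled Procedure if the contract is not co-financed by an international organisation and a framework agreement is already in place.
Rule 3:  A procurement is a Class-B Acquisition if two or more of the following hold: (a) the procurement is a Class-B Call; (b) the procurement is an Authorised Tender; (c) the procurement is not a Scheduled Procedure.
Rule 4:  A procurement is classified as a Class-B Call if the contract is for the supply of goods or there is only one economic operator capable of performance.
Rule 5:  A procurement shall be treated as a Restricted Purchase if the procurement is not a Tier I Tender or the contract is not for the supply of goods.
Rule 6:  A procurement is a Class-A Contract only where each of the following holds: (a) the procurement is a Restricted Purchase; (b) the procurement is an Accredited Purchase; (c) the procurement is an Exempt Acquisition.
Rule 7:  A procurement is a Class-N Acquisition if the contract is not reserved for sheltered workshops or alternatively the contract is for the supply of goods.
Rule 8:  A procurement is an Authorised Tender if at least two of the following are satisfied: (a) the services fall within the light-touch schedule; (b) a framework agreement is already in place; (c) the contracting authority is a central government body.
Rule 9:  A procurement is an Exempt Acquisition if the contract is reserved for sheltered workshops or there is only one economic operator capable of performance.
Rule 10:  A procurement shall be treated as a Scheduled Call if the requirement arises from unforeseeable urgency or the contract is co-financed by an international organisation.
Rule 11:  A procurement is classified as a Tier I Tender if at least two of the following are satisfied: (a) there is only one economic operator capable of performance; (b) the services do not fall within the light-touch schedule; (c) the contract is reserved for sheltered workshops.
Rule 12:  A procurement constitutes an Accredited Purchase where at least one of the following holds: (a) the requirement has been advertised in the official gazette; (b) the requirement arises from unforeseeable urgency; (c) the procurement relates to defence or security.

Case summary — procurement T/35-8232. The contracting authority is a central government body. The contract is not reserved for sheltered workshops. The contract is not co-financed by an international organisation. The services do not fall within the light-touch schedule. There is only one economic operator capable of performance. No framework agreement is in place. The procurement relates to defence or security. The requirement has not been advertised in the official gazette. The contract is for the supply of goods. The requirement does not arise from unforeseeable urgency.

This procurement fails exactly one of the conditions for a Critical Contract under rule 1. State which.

Class-A Contract

rule 11 — Tier I Tender: there is only one economic operator capable of performance? yes; the services do not fall within the light-touch schedule? yes; the contract is reserved for sheltered workshops? no — 2 of 3 hold (need ≥2) → satisfied.
rule 5 — Restricted Purchase: [not a Tier I Tender (rule 11)? no] OR [the contract is not for the supply of goods? no] → not satisfied.
rule 12 — Accredited Purchase: [the requirement has been advertised in the official gazette? no] OR [the requirement arises from unforeseeable urgency? no] OR [the procurement relates to defence or security? yes] → satisfied.
rule 9 — Exempt Acquisition: [the contract is reserved for sheltered workshops? no] OR [there is only one economic operator capable of performance? yes] → satisfied.
rule 6 — Class-A Contract: [Restricted Purchase (rule 5)? no] AND [Accredited Purchase (rule 12)? yes] AND [Exempt Acquisition (rule 9)? yes] → not satisfied.
rule 4 — Class-B Call: [the contract is for the supply of goods? yes] OR [there is only one economic operator capable of performance? yes] → satisfied.
rule 8 — Authorised Tender: the services fall within the light-touch schedule? no; a framework agreement is already in place? no; the contracting authority is a central government body? yes — 1 of 3 hold (need ≥2) → not satisfied.
rule 2 — Scheduled Procedure: [the contract is not co-financed by an international organisation? yes] AND [a framework agreement is already in place? no] → not satisfied.
rule 3 — Class-B Acquisition: Class-B Call (rule 4)? yes; Authorised Tender (rule 8)? no; not a Scheduled Procedure (rule 2)? yes — 2 of 3 hold (need ≥2) → satisfied.
rule 1 — Critical Contract: [Class-A Contract (rule 6)? no] AND [Class-B Acquisition (rule 3)? yes] → not satisfied.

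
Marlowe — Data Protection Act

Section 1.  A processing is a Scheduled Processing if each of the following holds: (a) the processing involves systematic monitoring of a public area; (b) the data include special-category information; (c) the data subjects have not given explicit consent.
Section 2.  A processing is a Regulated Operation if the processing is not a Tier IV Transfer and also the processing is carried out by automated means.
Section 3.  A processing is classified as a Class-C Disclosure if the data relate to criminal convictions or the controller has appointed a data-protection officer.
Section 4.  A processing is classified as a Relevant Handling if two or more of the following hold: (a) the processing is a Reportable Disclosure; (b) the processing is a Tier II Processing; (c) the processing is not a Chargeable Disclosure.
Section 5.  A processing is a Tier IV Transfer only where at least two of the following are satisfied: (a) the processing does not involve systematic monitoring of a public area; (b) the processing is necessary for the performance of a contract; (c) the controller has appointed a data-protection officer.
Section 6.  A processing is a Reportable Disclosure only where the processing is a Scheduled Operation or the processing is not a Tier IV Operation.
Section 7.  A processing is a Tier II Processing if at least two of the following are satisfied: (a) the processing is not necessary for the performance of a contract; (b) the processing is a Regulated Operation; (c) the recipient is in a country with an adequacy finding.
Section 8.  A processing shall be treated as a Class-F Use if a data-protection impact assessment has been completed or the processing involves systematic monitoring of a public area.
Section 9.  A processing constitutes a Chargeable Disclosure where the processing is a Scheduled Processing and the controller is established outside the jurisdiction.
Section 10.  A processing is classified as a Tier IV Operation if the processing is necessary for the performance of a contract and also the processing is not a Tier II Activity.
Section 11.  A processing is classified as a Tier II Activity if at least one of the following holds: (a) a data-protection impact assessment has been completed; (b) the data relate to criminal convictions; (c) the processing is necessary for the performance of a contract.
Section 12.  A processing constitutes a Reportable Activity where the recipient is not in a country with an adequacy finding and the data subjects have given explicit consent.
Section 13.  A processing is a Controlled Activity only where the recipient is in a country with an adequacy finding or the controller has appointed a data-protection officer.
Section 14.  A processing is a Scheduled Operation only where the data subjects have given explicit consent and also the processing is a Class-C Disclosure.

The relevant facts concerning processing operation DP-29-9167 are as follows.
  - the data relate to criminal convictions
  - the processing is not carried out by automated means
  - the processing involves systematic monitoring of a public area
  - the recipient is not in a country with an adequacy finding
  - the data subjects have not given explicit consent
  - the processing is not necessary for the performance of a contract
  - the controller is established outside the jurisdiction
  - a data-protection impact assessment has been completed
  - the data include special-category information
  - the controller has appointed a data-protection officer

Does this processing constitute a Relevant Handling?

No

section 3 — Class-C Disclosure: [the data relate to criminal convictions? yes] OR [the controller has appointed a data-protection officer? yes] → satisfied.
section 14 — Scheduled Operation: [the data subjects have given explicit consent? no] AND [Class-C Disclosure (section 3)? yes] → not satisfied.
section 11 — Tier II Activity: [a data-protection impact assessment has been completed? yes] OR [the data relate to criminal convictions? yes] OR [the processing is necessary for the performance of a contract? no] → satisfied.
section 10 — Tier IV Operation: [the processing is necessary for the performance of a contract? no] AND [not a Tier II Activity (section 11)? no] → not satisfied.
section 6 — Reportable Disclosure: [Scheduled Operation (section 14)? no] OR [not a Tier IV Operation (section 10)? yes] → satisfied.
section 5 — Tier IV Transfer: the processing does not involve systematic monitoring of a public area? no; the processing is necessary for the performance of a contract? no; the controller has appointed a data-protection officer? yes — 1 of 3 hold (need ≥2) → not satisfied.
section 2 — Regulated Operation: [not a Tier IV Transfer (section 5)? yes] AND [the processing is carried out by automated means? no] → not satisfied.
section 7 — Tier II Processing: the processing is not necessary for the performance of a contract? yes; Regulated Operation (section 2)? no; the recipient is in a country with an adequacy finding? no — 1 of 3 hold (need ≥2) → not satisfied.
section 1 — Scheduled Processing: [the processing involves systematic monitoring of a public area? yes] AND [the data include special-category information? yes] AND [the data subjects have not given explicit consent? yes] → satisfied.
section 9 — Chargeable Disclosure: [Scheduled Processing (section 1)? yes] AND [the controller is established outside the jurisdiction? yes] → satisfied.
section 4 — Relevant Handling: Reportable Disclosure (section 6)? yes; Tier II Processing (section 7)? no; not a Chargeable Disclosure (section 9)? no — 1 of 3 hold (need ≥2) → not satisfied.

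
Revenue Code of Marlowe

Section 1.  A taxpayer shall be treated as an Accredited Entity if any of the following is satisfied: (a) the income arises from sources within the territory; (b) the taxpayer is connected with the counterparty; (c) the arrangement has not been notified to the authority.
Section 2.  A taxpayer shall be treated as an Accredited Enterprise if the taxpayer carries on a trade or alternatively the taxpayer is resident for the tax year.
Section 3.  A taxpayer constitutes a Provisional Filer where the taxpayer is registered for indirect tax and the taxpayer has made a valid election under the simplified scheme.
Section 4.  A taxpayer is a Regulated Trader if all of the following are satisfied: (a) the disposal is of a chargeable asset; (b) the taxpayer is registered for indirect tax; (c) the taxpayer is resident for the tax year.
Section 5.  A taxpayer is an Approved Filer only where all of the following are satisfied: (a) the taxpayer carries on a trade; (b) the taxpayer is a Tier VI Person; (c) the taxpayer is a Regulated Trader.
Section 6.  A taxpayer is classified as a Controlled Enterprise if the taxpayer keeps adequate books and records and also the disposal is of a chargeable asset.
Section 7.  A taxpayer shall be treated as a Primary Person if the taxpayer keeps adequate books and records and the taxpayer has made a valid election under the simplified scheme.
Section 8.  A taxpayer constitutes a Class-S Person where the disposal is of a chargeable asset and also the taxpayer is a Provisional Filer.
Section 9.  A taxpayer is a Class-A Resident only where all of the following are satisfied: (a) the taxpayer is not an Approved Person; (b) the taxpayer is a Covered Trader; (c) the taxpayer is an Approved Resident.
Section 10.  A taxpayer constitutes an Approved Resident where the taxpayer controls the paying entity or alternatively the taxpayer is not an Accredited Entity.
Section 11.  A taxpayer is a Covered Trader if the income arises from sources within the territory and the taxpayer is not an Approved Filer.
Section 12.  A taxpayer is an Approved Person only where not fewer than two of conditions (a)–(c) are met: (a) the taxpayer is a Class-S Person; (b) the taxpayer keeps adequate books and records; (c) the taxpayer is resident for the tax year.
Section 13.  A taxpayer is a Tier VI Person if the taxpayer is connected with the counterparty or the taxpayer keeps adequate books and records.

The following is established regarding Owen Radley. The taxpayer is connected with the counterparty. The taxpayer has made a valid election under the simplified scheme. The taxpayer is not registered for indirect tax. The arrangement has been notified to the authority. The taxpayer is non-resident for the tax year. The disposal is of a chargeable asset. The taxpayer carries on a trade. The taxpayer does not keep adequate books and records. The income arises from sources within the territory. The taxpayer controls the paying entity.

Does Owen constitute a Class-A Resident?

section 3 — Provisional Filer: [the taxpayer is registered for indirect tax? no] AND [the taxpayer has made a valid election under the simplified scheme? yes] → not satisfied.
section 8 — Class-S Person: [the disposal is of a chargeable asset? yes] AND [Provisional Filer (section 3)? no] → not satisfied.
section 12 — Approved Person: Class-S Person (section 8)? no; the taxpayer keeps adequate books and records? no; the taxpayer is resident for the tax year? no — 0 of 3 hold (need ≥2) → not satisfied.
section 13 — Tier VI Person: [the taxpayer is connected with the counterparty? yes] OR [the taxpayer keeps adequate books and records? no] → satisfied.
section 4 — Regulated Trader: [the disposal is of a chargeable asset? yes] AND [the taxpayer is registered for indirect tax? no] AND [the taxpayer is resident for the tax year? no] → not satisfied.
section 5 — Approved Filer: [the taxpayer carries on a trade? yes] AND [Tier VI Person (section 13)? yes] AND [Regulated Trader (section 4)? no] → not satisfied.
section 11 — Covered Trader: [the income arises from sources within the territory? yes] AND [not an Approved Filer (section 5)? yes] → satisfied.
section 1 — Accredited Entity: [the income arises from sources within the territory? yes] OR [the taxpayer is connected with the counterparty? yes] OR [the arrangement has not been notified to the authority? no] → satisfied.
section 10 — Approved Resident: [the taxpayer controls the paying entity? yes] OR [not an Accredited Entity (section 1)? no] → satisfied.
section 9 — Class-A Resident: [not an Approved Person (section 12)? yes] AND [Covered Trader (section 11)? yes] AND [Approved Resident (section 10)? yes] → satisfied.

Yes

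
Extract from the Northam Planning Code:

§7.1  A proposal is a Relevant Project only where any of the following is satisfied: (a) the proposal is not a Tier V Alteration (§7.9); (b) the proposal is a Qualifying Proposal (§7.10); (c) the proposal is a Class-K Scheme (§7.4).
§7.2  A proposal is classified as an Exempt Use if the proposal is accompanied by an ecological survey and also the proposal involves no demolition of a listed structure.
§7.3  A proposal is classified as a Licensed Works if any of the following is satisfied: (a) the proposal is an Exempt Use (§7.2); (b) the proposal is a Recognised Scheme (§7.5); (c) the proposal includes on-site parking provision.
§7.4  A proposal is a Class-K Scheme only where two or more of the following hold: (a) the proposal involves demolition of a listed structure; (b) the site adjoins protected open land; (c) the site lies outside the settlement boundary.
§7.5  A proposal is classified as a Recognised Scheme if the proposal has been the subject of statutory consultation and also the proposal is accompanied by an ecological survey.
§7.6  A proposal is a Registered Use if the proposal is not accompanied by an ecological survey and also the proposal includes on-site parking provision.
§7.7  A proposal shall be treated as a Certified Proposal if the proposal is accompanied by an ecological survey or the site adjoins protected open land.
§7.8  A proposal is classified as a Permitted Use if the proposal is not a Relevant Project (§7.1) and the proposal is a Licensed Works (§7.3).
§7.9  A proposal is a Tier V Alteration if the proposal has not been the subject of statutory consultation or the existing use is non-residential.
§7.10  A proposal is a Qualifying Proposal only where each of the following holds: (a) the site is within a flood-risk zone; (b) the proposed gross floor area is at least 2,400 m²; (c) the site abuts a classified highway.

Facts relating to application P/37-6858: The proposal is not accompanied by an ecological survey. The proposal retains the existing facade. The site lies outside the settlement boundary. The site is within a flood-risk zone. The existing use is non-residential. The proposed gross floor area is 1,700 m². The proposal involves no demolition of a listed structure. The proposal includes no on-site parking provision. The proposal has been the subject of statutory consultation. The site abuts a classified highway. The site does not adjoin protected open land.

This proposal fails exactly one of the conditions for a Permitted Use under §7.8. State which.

Under §7.9: the proposal has not been the subject of statutory consultation? no; or the existing use is non-residential? yes. So the proposal is a Tier V Alteration.
Under §7.10: the site is within a flood-risk zone? yes; and proposed gross floor area: 1,700 m² ≥ 2,400 m²? no; and the site abuts a classified highway? yes. So the proposal is not a Qualifying Proposal.
Under §7.4: the proposal involves demolition of a listed structure? no; the site adjoins protected open land? no; the site lies outside the settlement boundary? yes — 1 of 3 hold (need ≥2) → not satisfied.
Under §7.1: not a Tier V Alteration (§7.9)? no; or Qualifying Proposal (§7.10)? no; or Class-K Scheme (§7.4)? no. So the proposal is not a Relevant Project.
Under §7.2: the proposal is accompanied by an ecological survey? no; and the proposal involves no demolition of a listed structure? yes. So the proposal is not an Exempt Use.
Under §7.5: the proposal has been the subject of statutory consultation? yes; and the proposal is accompanied by an ecological survey? no. So the proposal is not a Recognised Scheme.
Under §7.3: Exempt Use (§7.2)? no; or Recognised Scheme (§7.5)? no; or the proposal includes on-site parking provision? no. So the proposal is not a Licensed Works.
Under §7.8: not a Relevant Project (§7.1)? yes; and Licensed Works (§7.3)? no. So the proposal is not a Permitted Use.

Licensed Works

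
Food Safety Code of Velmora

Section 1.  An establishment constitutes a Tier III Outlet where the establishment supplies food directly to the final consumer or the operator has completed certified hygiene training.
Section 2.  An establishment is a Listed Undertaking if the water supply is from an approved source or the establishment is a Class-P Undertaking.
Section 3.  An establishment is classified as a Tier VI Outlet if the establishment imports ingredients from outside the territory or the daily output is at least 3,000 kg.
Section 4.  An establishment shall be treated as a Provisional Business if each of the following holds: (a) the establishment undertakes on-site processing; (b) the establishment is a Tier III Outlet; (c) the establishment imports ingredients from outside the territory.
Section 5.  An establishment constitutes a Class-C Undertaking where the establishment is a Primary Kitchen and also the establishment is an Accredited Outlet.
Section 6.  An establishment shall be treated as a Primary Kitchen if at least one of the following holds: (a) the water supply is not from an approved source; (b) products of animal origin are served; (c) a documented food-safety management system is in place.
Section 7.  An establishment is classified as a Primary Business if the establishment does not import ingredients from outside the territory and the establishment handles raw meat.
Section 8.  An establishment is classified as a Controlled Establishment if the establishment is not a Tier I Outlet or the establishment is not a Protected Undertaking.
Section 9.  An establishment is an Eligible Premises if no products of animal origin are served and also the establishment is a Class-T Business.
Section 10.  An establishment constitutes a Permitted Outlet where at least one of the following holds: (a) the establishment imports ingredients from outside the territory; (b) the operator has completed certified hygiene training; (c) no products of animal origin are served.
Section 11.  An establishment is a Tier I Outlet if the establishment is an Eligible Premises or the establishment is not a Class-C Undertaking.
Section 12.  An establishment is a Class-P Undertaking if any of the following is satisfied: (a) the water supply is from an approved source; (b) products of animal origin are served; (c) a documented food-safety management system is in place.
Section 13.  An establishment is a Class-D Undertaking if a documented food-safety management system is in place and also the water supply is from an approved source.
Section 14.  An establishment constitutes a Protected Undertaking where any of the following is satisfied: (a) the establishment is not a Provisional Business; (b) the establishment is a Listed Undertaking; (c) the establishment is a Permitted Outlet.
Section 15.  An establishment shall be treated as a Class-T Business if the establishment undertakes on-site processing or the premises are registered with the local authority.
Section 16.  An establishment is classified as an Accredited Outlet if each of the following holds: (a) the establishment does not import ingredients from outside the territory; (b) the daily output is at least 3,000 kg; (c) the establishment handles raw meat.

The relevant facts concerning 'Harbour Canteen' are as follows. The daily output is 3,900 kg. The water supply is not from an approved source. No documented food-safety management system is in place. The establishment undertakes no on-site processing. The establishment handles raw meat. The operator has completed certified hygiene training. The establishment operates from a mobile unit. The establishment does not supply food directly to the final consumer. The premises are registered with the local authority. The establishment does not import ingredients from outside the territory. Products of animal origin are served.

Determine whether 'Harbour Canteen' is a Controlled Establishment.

section 15 — Class-T Business: [the establishment undertakes on-site processing? no] OR [the premises are registered with the local authority? yes] → satisfied.
section 9 — Eligible Premises: [no products of animal origin are served? no] AND [Class-T Business (section 15)? yes] → not satisfied.
section 6 — Primary Kitchen: [the water supply is not from an approved source? yes] OR [products of animal origin are served? yes] OR [a documented food-safety management system is in place? no] → satisfied.
section 16 — Accredited Outlet: [the establishment does not import ingredients from outside the territory? yes] AND [daily output: 3,900 kg ≥ 3,000 kg? yes] AND [the establishment handles raw meat? yes] → satisfied.
section 5 — Class-C Undertaking: [Primary Kitchen (section 6)? yes] AND [Accredited Outlet (section 16)? yes] → satisfied.
section 11 — Tier I Outlet: [Eligible Premises (section 9)? no] OR [not a Class-C Undertaking (section 5)? no] → not satisfied.
section 1 — Tier III Outlet: [the establishment supplies food directly to the final consumer? no] OR [the operator has completed certified hygiene training? yes] → satisfied.
section 4 — Provisional Business: [the establishment undertakes on-site processing? no] AND [Tier III Outlet (section 1)? yes] AND [the establishment imports ingredients from outside the territory? no] → not satisfied.
section 12 — Class-P Undertaking: [the water supply is from an approved source? no] OR [products of animal origin are served? yes] OR [a documented food-safety management system is in place? no] → satisfied.
section 2 — Listed Undertaking: [the water supply is from an approved source? no] OR [Class-P Undertaking (section 12)? yes] → satisfied.
section 10 — Permitted Outlet: [the establishment imports ingredients from outside the territory? no] OR [the operator has completed certified hygiene training? yes] OR [no products of animal origin are served? no] → satisfied.
section 14 — Protected Undertaking: [not a Provisional Business (section 4)? yes] OR [Listed Undertaking (section 2)? yes] OR [Permitted Outlet (section 10)? yes] → satisfied.
section 8 — Controlled Establishment: [not a Tier I Outlet (section 11)? yes] OR [not a Protected Undertaking (section 14)? no] → satisfied.

Yes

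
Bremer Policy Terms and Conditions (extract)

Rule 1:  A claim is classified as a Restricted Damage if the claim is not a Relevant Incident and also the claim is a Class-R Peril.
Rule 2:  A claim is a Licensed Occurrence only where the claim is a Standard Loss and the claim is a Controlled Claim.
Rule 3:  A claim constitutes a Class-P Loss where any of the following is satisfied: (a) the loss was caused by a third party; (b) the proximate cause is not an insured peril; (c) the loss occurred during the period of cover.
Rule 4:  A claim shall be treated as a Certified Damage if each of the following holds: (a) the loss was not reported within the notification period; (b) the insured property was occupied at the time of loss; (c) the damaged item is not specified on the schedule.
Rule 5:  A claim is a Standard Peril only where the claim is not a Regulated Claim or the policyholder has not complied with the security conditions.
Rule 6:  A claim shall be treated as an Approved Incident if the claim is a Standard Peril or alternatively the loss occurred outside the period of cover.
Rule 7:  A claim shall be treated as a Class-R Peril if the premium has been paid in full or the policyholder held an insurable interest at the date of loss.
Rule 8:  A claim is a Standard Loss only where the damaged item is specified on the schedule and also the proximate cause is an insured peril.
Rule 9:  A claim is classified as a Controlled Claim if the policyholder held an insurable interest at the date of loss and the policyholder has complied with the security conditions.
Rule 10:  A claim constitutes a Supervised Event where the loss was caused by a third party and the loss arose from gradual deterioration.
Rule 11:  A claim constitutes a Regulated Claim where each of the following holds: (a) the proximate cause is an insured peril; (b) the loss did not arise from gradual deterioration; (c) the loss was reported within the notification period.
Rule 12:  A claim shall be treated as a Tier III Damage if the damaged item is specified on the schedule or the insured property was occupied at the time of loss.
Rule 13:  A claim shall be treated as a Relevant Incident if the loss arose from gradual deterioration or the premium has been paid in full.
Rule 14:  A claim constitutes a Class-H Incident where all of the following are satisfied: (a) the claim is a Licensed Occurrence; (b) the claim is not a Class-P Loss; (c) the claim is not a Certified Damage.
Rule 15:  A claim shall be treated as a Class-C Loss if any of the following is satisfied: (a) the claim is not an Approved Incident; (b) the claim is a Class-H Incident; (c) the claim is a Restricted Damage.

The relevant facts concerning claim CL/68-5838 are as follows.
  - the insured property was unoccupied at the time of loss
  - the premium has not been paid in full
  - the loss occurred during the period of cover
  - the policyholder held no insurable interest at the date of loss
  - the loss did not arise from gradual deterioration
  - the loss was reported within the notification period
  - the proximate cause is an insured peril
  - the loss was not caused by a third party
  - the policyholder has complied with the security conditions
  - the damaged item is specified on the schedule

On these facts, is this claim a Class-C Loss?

rule 11 — Regulated Claim: [the proximate cause is an insured peril? yes] AND [the loss did not arise from gradual deterioration? yes] AND [the loss was reported within the notification period? yes] → satisfied.
rule 5 — Standard Peril: [not a Regulated Claim (rule 11)? no] OR [the policyholder has not complied with the security conditions? no] → not satisfied.
rule 6 — Approved Incident: [Standard Peril (rule 5)? no] OR [the loss occurred outside the period of cover? no] → not satisfied.
rule 8 — Standard Loss: [the damaged item is specified on the schedule? yes] AND [the proximate cause is an insured peril? yes] → satisfied.
rule 9 — Controlled Claim: [the policyholder held an insurable interest at the date of loss? no] AND [the policyholder has complied with the security conditions? yes] → not satisfied.
rule 2 — Licensed Occurrence: [Standard Loss (rule 8)? yes] AND [Controlled Claim (rule 9)? no] → not satisfied.
rule 3 — Class-P Loss: [the loss was caused by a third party? no] OR [the proximate cause is not an insured peril? no] OR [the loss occurred during the period of cover? yes] → satisfied.
rule 4 — Certified Damage: [the loss was not reported within the notification period? no] AND [the insured property was occupied at the time of loss? no] AND [the damaged item is not specified on the schedule? no] → not satisfied.
rule 14 — Class-H Incident: [Licensed Occurrence (rule 2)? no] AND [not a Class-P Loss (rule 3)? no] AND [not a Certified Damage (rule 4)? yes] → not satisfied.
rule 13 — Relevant Incident: [the loss arose from gradual deterioration? no] OR [the premium has been paid in full? no] → not satisfied.
rule 7 — Class-R Peril: [the premium has been paid in full? no] OR [the policyholder held an insurable interest at the date of loss? no] → not satisfied.
rule 1 — Restricted Damage: [not a Relevant Incident (rule 13)? yes] AND [Class-R Peril (rule 7)? no] → not satisfied.
rule 15 — Class-C Loss: [not an Approved Incident (rule 6)? yes] OR [Class-H Incident (rule 14)? no] OR [Restricted Damage (rule 1)? no] → satisfied.

Yes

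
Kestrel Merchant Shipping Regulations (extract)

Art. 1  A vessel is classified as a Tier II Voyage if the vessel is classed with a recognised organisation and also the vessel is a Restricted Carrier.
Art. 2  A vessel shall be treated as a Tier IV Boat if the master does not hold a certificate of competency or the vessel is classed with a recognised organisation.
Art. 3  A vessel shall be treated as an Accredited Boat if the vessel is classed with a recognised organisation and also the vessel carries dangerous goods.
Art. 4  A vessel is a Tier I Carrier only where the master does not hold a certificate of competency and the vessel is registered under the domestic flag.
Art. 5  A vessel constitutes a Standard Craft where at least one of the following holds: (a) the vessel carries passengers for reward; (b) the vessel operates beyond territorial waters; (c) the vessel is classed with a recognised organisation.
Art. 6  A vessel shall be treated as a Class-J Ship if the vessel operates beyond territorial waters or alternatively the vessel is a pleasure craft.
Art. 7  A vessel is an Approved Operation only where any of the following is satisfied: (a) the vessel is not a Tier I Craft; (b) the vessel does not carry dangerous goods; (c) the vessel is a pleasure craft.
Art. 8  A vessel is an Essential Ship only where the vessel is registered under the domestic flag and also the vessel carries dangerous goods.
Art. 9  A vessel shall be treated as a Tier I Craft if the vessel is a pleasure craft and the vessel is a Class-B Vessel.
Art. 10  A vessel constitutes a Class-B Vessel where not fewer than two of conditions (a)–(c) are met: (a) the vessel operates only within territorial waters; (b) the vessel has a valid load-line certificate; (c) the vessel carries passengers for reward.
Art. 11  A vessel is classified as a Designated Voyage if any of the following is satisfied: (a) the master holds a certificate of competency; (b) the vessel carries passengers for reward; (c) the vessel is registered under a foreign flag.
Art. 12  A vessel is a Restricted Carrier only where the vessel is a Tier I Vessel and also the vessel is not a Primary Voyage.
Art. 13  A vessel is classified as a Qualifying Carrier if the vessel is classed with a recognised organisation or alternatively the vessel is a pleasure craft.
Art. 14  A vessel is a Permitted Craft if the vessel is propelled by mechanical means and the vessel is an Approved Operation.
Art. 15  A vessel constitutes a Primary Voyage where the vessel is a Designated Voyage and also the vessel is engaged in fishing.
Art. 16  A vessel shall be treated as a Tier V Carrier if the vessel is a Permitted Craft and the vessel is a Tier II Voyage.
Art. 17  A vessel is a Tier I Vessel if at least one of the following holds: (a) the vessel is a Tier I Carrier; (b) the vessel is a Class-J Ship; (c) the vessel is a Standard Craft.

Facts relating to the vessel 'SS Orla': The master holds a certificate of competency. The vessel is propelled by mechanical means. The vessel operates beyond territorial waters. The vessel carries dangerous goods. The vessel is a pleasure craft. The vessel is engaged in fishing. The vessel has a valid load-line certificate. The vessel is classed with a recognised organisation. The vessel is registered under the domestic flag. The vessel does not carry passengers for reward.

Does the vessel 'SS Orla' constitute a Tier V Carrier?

article 10 — Class-B Vessel: the vessel operates only within territorial waters? no; the vessel has a valid load-line certificate? yes; the vessel carries passengers for reward? no — 1 of 3 hold (need ≥2) → not satisfied.
article 9 — Tier I Craft: [the vessel is a pleasure craft? yes] AND [Class-B Vessel (article 10)? no] → not satisfied.
article 7 — Approved Operation: [not a Tier I Craft (article 9)? yes] OR [the vessel does not carry dangerous goods? no] OR [the vessel is a pleasure craft? yes] → satisfied.
article 14 — Permitted Craft: [the vessel is propelled by mechanical means? yes] AND [Approved Operation (article 7)? yes] → satisfied.
article 4 — Tier I Carrier: [the master does not hold a certificate of competency? no] AND [the vessel is registered under the domestic flag? yes] → not satisfied.
article 6 — Class-J Ship: [the vessel operates beyond territorial waters? yes] OR [the vessel is a pleasure craft? yes] → satisfied.
article 5 — Standard Craft: [the vessel carries passengers for reward? no] OR [the vessel operates beyond territorial waters? yes] OR [the vessel is classed with a recognised organisation? yes] → satisfied.
article 17 — Tier I Vessel: [Tier I Carrier (article 4)? no] OR [Class-J Ship (article 6)? yes] OR [Standard Craft (article 5)? yes] → satisfied.
article 11 — Designated Voyage: [the master holds a certificate of competency? yes] OR [the vessel carries passengers for reward? no] OR [the vessel is registered under a foreign flag? no] → satisfied.
article 15 — Primary Voyage: [Designated Voyage (article 11)? yes] AND [the vessel is engaged in fishing? yes] → satisfied.
article 12 — Restricted Carrier: [Tier I Vessel (article 17)? yes] AND [not a Primary Voyage (article 15)? no] → not satisfied.
article 1 — Tier II Voyage: [the vessel is classed with a recognised organisation? yes] AND [Restricted Carrier (article 12)? no] → not satisfied.
article 16 — Tier V Carrier: [Permitted Craft (article 14)? yes] AND [Tier II Voyage (article 1)? no] → not satisfied.

No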